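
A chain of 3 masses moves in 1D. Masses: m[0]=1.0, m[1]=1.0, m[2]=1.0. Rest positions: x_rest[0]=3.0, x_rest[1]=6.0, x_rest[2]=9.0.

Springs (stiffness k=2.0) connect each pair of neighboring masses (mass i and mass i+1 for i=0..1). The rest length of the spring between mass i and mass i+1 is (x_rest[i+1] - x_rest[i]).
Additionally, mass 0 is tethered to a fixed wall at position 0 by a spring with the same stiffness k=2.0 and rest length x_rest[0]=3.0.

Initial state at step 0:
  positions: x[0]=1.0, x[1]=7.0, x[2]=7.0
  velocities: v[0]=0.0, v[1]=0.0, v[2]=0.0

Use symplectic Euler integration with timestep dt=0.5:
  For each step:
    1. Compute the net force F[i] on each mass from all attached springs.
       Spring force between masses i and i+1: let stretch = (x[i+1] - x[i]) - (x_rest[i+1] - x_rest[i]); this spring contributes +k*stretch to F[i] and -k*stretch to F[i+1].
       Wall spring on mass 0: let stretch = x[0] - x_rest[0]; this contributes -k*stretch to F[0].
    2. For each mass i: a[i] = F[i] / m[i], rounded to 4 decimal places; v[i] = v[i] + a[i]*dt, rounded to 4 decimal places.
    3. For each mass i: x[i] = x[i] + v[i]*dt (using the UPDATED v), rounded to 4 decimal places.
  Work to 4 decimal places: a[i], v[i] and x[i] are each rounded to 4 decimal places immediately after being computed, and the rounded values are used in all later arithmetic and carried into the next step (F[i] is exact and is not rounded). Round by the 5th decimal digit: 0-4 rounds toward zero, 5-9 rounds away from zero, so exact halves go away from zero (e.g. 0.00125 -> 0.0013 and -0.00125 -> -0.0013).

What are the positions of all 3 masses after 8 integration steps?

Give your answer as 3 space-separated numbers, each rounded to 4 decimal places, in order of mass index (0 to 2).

Step 0: x=[1.0000 7.0000 7.0000] v=[0.0000 0.0000 0.0000]
Step 1: x=[3.5000 4.0000 8.5000] v=[5.0000 -6.0000 3.0000]
Step 2: x=[4.5000 3.0000 9.2500] v=[2.0000 -2.0000 1.5000]
Step 3: x=[2.5000 5.8750 8.3750] v=[-4.0000 5.7500 -1.7500]
Step 4: x=[0.9375 8.3125 7.7500] v=[-3.1250 4.8750 -1.2500]
Step 5: x=[2.5938 6.7813 8.9063] v=[3.3125 -3.0625 2.3125]
Step 6: x=[5.0469 4.2188 10.5001] v=[4.9062 -5.1250 3.1875]
Step 7: x=[4.5625 5.2110 10.4532] v=[-0.9688 1.9844 -0.0938]
Step 8: x=[2.1211 8.5001 9.2852] v=[-4.8828 6.5781 -2.3360]

Answer: 2.1211 8.5001 9.2852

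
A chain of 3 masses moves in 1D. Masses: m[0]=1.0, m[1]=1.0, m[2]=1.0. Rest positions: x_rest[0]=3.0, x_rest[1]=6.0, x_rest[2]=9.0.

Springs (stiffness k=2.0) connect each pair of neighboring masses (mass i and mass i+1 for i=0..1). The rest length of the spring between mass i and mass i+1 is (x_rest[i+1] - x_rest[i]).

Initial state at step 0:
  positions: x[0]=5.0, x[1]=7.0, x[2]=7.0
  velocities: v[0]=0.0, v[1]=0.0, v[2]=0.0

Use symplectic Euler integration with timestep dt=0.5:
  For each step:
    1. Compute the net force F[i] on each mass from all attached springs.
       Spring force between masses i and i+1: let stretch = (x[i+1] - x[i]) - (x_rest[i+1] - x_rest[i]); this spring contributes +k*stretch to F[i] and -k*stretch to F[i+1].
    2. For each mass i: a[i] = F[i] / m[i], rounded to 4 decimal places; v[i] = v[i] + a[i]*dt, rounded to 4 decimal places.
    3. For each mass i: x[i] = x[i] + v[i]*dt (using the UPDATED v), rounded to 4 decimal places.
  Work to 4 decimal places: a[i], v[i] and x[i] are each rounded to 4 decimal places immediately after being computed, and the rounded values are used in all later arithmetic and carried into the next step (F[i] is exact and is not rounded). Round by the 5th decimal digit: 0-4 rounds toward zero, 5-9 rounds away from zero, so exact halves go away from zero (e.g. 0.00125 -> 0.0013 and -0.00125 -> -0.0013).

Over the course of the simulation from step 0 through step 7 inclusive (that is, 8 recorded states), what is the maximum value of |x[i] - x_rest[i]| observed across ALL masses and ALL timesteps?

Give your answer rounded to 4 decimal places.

Answer: 2.1875

Derivation:
Step 0: x=[5.0000 7.0000 7.0000] v=[0.0000 0.0000 0.0000]
Step 1: x=[4.5000 6.0000 8.5000] v=[-1.0000 -2.0000 3.0000]
Step 2: x=[3.2500 5.5000 10.2500] v=[-2.5000 -1.0000 3.5000]
Step 3: x=[1.6250 6.2500 11.1250] v=[-3.2500 1.5000 1.7500]
Step 4: x=[0.8125 7.1250 11.0625] v=[-1.6250 1.7500 -0.1250]
Step 5: x=[1.6563 6.8125 10.5313] v=[1.6875 -0.6250 -1.0625]
Step 6: x=[3.5782 5.7813 9.6407] v=[3.8437 -2.0624 -1.7813]
Step 7: x=[5.1016 5.5783 8.3204] v=[3.0468 -0.4061 -2.6407]
Max displacement = 2.1875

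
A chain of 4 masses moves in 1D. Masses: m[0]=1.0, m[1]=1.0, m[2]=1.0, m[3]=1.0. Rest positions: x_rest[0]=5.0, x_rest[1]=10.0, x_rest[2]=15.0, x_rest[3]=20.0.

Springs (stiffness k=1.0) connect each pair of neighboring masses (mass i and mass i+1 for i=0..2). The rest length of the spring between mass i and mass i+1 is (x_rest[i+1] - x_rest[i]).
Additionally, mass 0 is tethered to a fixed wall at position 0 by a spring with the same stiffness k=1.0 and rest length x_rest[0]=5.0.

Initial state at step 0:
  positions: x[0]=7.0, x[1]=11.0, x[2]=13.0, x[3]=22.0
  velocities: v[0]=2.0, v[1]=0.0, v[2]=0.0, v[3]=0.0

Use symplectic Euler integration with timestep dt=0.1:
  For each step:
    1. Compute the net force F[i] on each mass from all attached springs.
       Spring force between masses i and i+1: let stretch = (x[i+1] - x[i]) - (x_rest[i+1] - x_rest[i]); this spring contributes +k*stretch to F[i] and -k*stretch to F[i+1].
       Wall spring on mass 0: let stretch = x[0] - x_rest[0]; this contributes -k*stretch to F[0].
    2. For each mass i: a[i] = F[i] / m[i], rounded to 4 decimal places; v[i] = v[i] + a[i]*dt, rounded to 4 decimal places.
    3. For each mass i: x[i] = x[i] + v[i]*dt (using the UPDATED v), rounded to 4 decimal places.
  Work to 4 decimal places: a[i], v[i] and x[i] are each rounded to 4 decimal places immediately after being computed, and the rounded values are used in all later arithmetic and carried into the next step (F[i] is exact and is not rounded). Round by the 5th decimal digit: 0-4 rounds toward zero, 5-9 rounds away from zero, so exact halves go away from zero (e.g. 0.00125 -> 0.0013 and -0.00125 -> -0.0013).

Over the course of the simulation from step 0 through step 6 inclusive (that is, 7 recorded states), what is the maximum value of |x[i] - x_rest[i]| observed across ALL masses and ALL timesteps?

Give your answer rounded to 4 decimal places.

Step 0: x=[7.0000 11.0000 13.0000 22.0000] v=[2.0000 0.0000 0.0000 0.0000]
Step 1: x=[7.1700 10.9800 13.0700 21.9600] v=[1.7000 -0.2000 0.7000 -0.4000]
Step 2: x=[7.3064 10.9428 13.2080 21.8811] v=[1.3640 -0.3720 1.3800 -0.7890]
Step 3: x=[7.4061 10.8919 13.4101 21.7655] v=[0.9970 -0.5091 2.0208 -1.1563]
Step 4: x=[7.4666 10.8313 13.6706 21.6163] v=[0.6050 -0.6059 2.6045 -1.4918]
Step 5: x=[7.4861 10.7655 13.9821 21.4377] v=[0.1948 -0.6584 3.1151 -1.7864]
Step 6: x=[7.4635 10.6990 14.3360 21.2345] v=[-0.2259 -0.6647 3.5390 -2.0320]
Max displacement = 2.4861

Answer: 2.4861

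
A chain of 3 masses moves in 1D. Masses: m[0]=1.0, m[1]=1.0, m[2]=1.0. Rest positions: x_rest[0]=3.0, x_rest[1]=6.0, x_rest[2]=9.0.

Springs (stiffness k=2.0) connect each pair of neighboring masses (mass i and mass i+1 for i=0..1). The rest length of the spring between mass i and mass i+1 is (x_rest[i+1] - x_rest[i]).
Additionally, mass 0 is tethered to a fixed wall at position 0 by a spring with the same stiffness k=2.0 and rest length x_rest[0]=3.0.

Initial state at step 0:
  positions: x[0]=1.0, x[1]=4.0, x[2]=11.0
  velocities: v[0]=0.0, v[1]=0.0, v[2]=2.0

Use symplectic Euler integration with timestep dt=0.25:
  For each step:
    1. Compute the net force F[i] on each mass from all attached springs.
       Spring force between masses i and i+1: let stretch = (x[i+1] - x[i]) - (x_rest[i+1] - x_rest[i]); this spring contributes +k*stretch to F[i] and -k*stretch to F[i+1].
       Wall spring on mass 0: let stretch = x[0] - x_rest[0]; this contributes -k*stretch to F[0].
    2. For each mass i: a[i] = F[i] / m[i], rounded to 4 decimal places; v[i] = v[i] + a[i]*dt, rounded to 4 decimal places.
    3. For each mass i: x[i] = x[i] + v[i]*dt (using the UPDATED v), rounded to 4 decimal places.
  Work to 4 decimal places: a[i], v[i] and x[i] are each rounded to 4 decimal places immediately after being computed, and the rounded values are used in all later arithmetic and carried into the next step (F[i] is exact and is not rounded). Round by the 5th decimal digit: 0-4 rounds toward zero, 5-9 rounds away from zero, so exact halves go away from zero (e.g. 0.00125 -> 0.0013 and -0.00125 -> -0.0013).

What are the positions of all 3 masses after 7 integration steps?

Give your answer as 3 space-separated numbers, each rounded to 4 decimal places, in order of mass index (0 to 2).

Step 0: x=[1.0000 4.0000 11.0000] v=[0.0000 0.0000 2.0000]
Step 1: x=[1.2500 4.5000 11.0000] v=[1.0000 2.0000 0.0000]
Step 2: x=[1.7500 5.4063 10.5625] v=[2.0000 3.6250 -1.7500]
Step 3: x=[2.4883 6.5001 9.8555] v=[2.9532 4.3750 -2.8281]
Step 4: x=[3.4171 7.5118 9.1041] v=[3.7150 4.0468 -3.0058]
Step 5: x=[4.4306 8.2107 8.5286] v=[4.0538 2.7956 -2.3020]
Step 6: x=[5.3628 8.4768 8.2884] v=[3.7286 1.0645 -0.9610]
Step 7: x=[6.0139 8.3301 8.4467] v=[2.6042 -0.5867 0.6332]

Answer: 6.0139 8.3301 8.4467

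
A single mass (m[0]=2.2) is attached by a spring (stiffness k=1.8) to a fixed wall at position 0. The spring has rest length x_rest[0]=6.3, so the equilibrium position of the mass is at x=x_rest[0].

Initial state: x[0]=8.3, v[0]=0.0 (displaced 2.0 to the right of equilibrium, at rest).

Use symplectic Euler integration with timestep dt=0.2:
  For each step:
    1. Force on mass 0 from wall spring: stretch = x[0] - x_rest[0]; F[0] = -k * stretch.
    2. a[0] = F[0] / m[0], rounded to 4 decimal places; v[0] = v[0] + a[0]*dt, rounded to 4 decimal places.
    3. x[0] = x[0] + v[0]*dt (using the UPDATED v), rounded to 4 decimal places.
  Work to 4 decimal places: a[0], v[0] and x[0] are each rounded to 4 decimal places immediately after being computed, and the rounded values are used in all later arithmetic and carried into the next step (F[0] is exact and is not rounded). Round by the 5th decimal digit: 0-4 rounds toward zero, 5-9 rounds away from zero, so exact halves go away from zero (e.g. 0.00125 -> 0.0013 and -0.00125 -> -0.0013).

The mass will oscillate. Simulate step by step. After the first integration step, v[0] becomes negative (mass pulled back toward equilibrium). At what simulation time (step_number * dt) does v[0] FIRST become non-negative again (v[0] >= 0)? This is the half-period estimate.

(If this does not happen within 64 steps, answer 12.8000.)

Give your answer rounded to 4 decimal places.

Answer: 3.6000

Derivation:
Step 0: x=[8.3000] v=[0.0000]
Step 1: x=[8.2345] v=[-0.3273]
Step 2: x=[8.1057] v=[-0.6439]
Step 3: x=[7.9178] v=[-0.9394]
Step 4: x=[7.6770] v=[-1.2041]
Step 5: x=[7.3911] v=[-1.4294]
Step 6: x=[7.0695] v=[-1.6079]
Step 7: x=[6.7227] v=[-1.7338]
Step 8: x=[6.3621] v=[-1.8030]
Step 9: x=[5.9995] v=[-1.8132]
Step 10: x=[5.6467] v=[-1.7640]
Step 11: x=[5.3153] v=[-1.6571]
Step 12: x=[5.0161] v=[-1.4960]
Step 13: x=[4.7589] v=[-1.2859]
Step 14: x=[4.5522] v=[-1.0337]
Step 15: x=[4.4027] v=[-0.7477]
Step 16: x=[4.3153] v=[-0.4372]
Step 17: x=[4.2928] v=[-0.1124]
Step 18: x=[4.3360] v=[0.2161]
First v>=0 after going negative at step 18, time=3.6000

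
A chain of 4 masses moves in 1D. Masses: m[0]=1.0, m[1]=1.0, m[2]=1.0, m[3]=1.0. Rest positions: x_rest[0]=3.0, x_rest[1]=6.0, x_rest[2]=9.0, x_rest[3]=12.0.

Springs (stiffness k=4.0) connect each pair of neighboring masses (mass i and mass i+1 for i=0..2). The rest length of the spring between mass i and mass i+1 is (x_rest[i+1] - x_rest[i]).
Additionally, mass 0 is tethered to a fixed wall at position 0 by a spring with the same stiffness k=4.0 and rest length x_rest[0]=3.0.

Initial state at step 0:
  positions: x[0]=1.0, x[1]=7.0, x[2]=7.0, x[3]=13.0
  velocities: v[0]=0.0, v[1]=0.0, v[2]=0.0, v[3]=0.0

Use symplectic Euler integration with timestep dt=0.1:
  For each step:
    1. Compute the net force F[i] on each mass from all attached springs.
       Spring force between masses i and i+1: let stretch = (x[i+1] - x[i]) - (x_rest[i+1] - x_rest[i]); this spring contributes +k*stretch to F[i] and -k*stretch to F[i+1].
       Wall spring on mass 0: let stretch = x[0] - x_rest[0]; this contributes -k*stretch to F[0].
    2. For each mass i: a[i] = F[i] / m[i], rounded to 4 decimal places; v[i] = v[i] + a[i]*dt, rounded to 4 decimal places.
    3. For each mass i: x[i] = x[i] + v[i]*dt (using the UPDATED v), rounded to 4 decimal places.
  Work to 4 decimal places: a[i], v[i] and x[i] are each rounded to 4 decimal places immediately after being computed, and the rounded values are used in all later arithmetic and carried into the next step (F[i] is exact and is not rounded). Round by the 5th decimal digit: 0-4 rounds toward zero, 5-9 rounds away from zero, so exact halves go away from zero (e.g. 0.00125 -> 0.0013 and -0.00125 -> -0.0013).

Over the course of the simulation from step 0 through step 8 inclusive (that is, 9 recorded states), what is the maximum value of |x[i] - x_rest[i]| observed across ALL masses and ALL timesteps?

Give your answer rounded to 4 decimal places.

Answer: 2.0809

Derivation:
Step 0: x=[1.0000 7.0000 7.0000 13.0000] v=[0.0000 0.0000 0.0000 0.0000]
Step 1: x=[1.2000 6.7600 7.2400 12.8800] v=[2.0000 -2.4000 2.4000 -1.2000]
Step 2: x=[1.5744 6.3168 7.6864 12.6544] v=[3.7440 -4.4320 4.4640 -2.2560]
Step 3: x=[2.0755 5.7387 8.2767 12.3501] v=[5.0112 -5.7811 5.9034 -3.0432]
Step 4: x=[2.6401 5.1156 8.9285 12.0028] v=[5.6463 -6.2312 6.5176 -3.4726]
Step 5: x=[3.1982 4.5460 9.5507 11.6526] v=[5.5805 -5.6962 6.2222 -3.5023]
Step 6: x=[3.6822 4.1227 10.0568 11.3383] v=[4.8403 -4.2334 5.0611 -3.1431]
Step 7: x=[4.0366 3.9191 10.3768 11.0927] v=[3.5436 -2.0360 3.2001 -2.4557]
Step 8: x=[4.2248 3.9785 10.4671 10.9385] v=[1.8820 0.5941 0.9034 -1.5421]
Max displacement = 2.0809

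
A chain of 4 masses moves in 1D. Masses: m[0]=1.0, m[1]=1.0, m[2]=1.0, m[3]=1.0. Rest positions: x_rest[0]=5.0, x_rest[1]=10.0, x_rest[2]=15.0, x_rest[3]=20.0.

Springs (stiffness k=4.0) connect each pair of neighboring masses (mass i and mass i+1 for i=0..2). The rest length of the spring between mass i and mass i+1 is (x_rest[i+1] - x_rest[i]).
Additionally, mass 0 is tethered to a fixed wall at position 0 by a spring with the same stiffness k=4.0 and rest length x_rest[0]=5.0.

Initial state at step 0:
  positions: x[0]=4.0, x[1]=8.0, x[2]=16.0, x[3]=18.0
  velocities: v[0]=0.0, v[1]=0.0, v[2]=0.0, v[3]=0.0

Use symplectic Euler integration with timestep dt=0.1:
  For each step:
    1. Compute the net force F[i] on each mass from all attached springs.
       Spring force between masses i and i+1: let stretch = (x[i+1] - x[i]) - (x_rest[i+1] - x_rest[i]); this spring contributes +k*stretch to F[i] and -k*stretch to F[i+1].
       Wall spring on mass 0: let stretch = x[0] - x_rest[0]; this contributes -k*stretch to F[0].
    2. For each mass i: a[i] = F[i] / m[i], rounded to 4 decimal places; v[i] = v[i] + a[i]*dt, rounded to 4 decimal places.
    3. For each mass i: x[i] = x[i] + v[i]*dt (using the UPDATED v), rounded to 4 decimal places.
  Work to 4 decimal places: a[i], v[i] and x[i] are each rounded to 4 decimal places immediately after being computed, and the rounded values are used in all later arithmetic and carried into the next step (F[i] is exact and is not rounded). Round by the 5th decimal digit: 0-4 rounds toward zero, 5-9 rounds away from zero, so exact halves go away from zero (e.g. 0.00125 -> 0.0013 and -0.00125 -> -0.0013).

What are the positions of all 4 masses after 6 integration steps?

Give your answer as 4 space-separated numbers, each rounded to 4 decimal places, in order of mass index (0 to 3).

Answer: 4.3402 10.0456 12.7825 19.6526

Derivation:
Step 0: x=[4.0000 8.0000 16.0000 18.0000] v=[0.0000 0.0000 0.0000 0.0000]
Step 1: x=[4.0000 8.1600 15.7600 18.1200] v=[0.0000 1.6000 -2.4000 1.2000]
Step 2: x=[4.0064 8.4576 15.3104 18.3456] v=[0.0640 2.9760 -4.4960 2.2560]
Step 3: x=[4.0306 8.8513 14.7081 18.6498] v=[0.2419 3.9366 -6.0230 3.0419]
Step 4: x=[4.0864 9.2864 14.0292 18.9963] v=[0.5579 4.3510 -6.7890 3.4652]
Step 5: x=[4.1867 9.7032 13.3593 19.3441] v=[1.0033 4.1681 -6.6993 3.4784]
Step 6: x=[4.3402 10.0456 12.7825 19.6526] v=[1.5352 3.4239 -5.7678 3.0845]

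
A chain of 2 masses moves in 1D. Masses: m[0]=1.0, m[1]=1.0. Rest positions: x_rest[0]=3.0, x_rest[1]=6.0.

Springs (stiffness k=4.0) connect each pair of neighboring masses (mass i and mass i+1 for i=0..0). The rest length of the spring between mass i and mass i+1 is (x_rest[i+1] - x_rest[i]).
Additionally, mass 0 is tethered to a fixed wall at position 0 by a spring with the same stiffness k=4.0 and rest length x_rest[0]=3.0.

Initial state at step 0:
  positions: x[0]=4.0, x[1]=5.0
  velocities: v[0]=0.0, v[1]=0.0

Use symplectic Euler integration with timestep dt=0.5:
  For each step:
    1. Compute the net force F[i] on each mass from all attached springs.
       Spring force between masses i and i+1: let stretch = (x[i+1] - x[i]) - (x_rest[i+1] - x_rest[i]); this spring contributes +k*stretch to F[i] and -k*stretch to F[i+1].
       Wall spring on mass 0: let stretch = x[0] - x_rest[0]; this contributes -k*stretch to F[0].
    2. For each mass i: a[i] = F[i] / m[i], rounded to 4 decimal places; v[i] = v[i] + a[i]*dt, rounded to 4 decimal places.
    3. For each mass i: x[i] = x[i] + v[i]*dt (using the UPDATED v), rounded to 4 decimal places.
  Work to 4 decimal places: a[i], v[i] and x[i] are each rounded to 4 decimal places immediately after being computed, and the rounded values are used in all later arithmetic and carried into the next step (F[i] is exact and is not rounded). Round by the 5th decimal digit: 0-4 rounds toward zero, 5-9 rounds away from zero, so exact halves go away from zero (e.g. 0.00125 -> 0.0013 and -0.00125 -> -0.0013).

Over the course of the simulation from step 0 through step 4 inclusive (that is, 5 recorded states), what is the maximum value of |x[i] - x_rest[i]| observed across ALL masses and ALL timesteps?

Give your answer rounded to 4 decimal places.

Answer: 2.0000

Derivation:
Step 0: x=[4.0000 5.0000] v=[0.0000 0.0000]
Step 1: x=[1.0000 7.0000] v=[-6.0000 4.0000]
Step 2: x=[3.0000 6.0000] v=[4.0000 -2.0000]
Step 3: x=[5.0000 5.0000] v=[4.0000 -2.0000]
Step 4: x=[2.0000 7.0000] v=[-6.0000 4.0000]
Max displacement = 2.0000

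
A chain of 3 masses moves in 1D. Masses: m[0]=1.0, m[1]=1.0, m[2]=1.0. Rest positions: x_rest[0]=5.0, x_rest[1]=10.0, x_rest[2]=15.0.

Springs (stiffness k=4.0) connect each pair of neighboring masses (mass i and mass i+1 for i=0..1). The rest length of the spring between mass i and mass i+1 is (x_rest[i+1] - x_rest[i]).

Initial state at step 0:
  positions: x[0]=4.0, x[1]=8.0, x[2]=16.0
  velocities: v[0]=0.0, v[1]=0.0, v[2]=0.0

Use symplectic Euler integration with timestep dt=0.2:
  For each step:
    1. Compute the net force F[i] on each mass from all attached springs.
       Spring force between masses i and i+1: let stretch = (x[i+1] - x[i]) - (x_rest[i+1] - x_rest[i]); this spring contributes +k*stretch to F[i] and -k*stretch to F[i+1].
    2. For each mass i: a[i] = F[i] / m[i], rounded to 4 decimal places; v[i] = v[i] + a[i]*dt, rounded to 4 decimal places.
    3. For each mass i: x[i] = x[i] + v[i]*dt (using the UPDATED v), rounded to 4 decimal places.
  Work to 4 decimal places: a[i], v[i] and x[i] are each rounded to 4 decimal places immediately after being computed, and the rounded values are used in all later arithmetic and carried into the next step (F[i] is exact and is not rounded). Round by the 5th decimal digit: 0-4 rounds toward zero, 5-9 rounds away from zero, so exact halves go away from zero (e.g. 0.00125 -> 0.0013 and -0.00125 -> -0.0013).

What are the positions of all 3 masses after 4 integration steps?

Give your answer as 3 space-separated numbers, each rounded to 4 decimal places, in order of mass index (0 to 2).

Answer: 3.8673 10.7535 13.3793

Derivation:
Step 0: x=[4.0000 8.0000 16.0000] v=[0.0000 0.0000 0.0000]
Step 1: x=[3.8400 8.6400 15.5200] v=[-0.8000 3.2000 -2.4000]
Step 2: x=[3.6480 9.6128 14.7392] v=[-0.9600 4.8640 -3.9040]
Step 3: x=[3.6104 10.4515 13.9382] v=[-0.1882 4.1933 -4.0051]
Step 4: x=[3.8673 10.7535 13.3793] v=[1.2847 1.5098 -2.7945]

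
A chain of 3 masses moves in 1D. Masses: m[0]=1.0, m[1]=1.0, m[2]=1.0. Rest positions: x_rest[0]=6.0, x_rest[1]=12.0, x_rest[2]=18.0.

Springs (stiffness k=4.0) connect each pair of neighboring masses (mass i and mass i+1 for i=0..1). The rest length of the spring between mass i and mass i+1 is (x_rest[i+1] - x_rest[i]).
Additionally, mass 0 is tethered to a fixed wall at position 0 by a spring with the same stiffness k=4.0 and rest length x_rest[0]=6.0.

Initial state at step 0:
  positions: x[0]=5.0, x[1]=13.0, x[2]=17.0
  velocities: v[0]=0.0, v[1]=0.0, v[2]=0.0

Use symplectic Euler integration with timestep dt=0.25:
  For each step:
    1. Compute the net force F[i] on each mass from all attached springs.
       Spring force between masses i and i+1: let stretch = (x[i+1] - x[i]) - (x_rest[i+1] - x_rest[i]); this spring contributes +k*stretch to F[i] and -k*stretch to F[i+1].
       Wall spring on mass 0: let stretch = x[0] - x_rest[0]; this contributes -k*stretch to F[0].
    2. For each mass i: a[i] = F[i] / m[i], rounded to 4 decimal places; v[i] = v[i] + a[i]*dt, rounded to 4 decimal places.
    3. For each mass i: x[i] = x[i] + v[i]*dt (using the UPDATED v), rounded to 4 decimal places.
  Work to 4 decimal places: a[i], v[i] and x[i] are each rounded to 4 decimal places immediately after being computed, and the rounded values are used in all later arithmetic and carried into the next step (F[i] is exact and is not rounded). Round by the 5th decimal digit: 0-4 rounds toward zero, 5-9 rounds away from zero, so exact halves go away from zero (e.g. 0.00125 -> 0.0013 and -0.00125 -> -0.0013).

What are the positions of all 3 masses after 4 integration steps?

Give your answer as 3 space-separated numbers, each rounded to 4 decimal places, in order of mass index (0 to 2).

Step 0: x=[5.0000 13.0000 17.0000] v=[0.0000 0.0000 0.0000]
Step 1: x=[5.7500 12.0000 17.5000] v=[3.0000 -4.0000 2.0000]
Step 2: x=[6.6250 10.8125 18.1250] v=[3.5000 -4.7500 2.5000]
Step 3: x=[6.8906 10.4063 18.4219] v=[1.0625 -1.6250 1.1875]
Step 4: x=[6.3125 11.1250 18.2149] v=[-2.3124 2.8749 -0.8281]

Answer: 6.3125 11.1250 18.2149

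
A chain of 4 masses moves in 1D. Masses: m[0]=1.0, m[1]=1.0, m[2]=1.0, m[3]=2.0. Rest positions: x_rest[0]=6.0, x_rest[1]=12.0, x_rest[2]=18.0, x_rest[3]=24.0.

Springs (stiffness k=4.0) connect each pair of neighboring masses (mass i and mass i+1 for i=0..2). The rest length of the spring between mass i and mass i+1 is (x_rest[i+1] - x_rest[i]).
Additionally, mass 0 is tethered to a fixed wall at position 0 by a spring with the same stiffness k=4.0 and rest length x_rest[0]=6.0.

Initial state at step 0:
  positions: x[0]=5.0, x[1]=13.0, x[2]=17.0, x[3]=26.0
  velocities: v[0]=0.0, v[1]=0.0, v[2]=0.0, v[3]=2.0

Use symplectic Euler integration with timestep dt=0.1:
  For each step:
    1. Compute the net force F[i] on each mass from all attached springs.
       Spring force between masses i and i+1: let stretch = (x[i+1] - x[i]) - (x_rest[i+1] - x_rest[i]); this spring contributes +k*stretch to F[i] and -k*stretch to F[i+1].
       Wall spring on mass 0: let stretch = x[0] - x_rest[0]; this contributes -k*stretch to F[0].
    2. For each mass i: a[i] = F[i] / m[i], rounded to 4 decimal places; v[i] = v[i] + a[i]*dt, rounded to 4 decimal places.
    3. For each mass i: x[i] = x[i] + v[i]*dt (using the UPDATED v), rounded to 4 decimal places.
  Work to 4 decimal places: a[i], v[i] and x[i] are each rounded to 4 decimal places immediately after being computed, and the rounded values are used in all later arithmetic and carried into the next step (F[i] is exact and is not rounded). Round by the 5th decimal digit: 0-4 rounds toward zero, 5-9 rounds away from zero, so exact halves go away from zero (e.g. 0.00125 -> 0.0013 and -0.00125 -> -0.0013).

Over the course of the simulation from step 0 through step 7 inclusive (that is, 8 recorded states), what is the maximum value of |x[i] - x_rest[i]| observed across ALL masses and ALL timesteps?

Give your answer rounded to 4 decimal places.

Answer: 2.4407

Derivation:
Step 0: x=[5.0000 13.0000 17.0000 26.0000] v=[0.0000 0.0000 0.0000 2.0000]
Step 1: x=[5.1200 12.8400 17.2000 26.1400] v=[1.2000 -1.6000 2.0000 1.4000]
Step 2: x=[5.3440 12.5456 17.5832 26.2212] v=[2.2400 -2.9440 3.8320 0.8120]
Step 3: x=[5.6423 12.1646 18.1104 26.2496] v=[2.9830 -3.8096 5.2722 0.2844]
Step 4: x=[5.9758 11.7606 18.7254 26.2353] v=[3.3350 -4.0402 6.1496 -0.1434]
Step 5: x=[6.3017 11.4038 19.3622 26.1908] v=[3.2586 -3.5682 6.3676 -0.4454]
Step 6: x=[6.5796 11.1612 19.9538 26.1297] v=[2.7788 -2.4257 5.9157 -0.6111]
Step 7: x=[6.7776 11.0871 20.4407 26.0651] v=[1.9796 -0.7413 4.8690 -0.6463]
Max displacement = 2.4407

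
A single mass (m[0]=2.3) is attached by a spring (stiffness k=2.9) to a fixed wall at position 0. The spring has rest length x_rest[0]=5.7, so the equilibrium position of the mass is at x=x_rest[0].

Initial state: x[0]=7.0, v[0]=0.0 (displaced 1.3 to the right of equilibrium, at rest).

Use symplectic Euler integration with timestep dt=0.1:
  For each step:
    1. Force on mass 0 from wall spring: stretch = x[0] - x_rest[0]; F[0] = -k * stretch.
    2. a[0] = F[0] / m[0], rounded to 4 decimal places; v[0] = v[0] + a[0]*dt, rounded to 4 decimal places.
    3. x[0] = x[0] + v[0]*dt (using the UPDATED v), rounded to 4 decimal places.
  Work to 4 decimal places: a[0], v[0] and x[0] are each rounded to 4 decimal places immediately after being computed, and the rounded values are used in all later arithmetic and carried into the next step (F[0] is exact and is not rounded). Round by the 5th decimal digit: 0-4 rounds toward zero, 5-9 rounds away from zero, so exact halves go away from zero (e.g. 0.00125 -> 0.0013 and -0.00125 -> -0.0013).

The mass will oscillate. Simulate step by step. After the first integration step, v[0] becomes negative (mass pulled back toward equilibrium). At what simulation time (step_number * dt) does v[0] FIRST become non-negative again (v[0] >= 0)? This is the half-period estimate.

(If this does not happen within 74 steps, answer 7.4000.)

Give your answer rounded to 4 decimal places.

Answer: 2.8000

Derivation:
Step 0: x=[7.0000] v=[0.0000]
Step 1: x=[6.9836] v=[-0.1639]
Step 2: x=[6.9510] v=[-0.3258]
Step 3: x=[6.9027] v=[-0.4835]
Step 4: x=[6.8392] v=[-0.6351]
Step 5: x=[6.7613] v=[-0.7787]
Step 6: x=[6.6701] v=[-0.9125]
Step 7: x=[6.5666] v=[-1.0348]
Step 8: x=[6.4522] v=[-1.1441]
Step 9: x=[6.3283] v=[-1.2389]
Step 10: x=[6.1965] v=[-1.3181]
Step 11: x=[6.0584] v=[-1.3807]
Step 12: x=[5.9158] v=[-1.4259]
Step 13: x=[5.7705] v=[-1.4531]
Step 14: x=[5.6243] v=[-1.4620]
Step 15: x=[5.4791] v=[-1.4525]
Step 16: x=[5.3366] v=[-1.4247]
Step 17: x=[5.1987] v=[-1.3789]
Step 18: x=[5.0671] v=[-1.3157]
Step 19: x=[4.9435] v=[-1.2359]
Step 20: x=[4.8295] v=[-1.1405]
Step 21: x=[4.7264] v=[-1.0307]
Step 22: x=[4.6356] v=[-0.9079]
Step 23: x=[4.5582] v=[-0.7737]
Step 24: x=[4.4952] v=[-0.6297]
Step 25: x=[4.4474] v=[-0.4778]
Step 26: x=[4.4154] v=[-0.3199]
Step 27: x=[4.3996] v=[-0.1579]
Step 28: x=[4.4002] v=[0.0061]
First v>=0 after going negative at step 28, time=2.8000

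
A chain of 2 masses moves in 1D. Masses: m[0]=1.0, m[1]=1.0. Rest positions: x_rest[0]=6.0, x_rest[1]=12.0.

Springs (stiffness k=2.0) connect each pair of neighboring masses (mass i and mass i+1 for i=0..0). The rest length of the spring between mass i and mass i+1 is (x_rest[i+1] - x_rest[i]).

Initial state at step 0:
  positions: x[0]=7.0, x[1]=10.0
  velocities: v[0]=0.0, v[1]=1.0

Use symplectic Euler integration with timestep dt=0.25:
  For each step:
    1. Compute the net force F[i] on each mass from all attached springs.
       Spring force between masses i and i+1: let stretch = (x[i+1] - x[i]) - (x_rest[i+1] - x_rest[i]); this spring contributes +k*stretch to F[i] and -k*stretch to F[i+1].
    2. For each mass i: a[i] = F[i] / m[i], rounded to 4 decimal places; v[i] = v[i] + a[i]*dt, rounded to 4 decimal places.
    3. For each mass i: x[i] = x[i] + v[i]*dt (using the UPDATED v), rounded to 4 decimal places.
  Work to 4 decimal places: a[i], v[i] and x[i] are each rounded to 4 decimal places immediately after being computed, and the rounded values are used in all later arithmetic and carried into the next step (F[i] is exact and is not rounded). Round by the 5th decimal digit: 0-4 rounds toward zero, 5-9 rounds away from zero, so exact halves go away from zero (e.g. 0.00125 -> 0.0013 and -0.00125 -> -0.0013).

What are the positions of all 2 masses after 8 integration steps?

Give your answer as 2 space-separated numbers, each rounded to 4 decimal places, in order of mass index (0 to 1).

Step 0: x=[7.0000 10.0000] v=[0.0000 1.0000]
Step 1: x=[6.6250 10.6250] v=[-1.5000 2.5000]
Step 2: x=[6.0000 11.5000] v=[-2.5000 3.5000]
Step 3: x=[5.3125 12.4375] v=[-2.7500 3.7500]
Step 4: x=[4.7656 13.2344] v=[-2.1875 3.1875]
Step 5: x=[4.5273 13.7227] v=[-0.9531 1.9531]
Step 6: x=[4.6885 13.8116] v=[0.6446 0.3554]
Step 7: x=[5.2401 13.5101] v=[2.2062 -1.2062]
Step 8: x=[6.0754 12.9248] v=[3.3412 -2.3412]

Answer: 6.0754 12.9248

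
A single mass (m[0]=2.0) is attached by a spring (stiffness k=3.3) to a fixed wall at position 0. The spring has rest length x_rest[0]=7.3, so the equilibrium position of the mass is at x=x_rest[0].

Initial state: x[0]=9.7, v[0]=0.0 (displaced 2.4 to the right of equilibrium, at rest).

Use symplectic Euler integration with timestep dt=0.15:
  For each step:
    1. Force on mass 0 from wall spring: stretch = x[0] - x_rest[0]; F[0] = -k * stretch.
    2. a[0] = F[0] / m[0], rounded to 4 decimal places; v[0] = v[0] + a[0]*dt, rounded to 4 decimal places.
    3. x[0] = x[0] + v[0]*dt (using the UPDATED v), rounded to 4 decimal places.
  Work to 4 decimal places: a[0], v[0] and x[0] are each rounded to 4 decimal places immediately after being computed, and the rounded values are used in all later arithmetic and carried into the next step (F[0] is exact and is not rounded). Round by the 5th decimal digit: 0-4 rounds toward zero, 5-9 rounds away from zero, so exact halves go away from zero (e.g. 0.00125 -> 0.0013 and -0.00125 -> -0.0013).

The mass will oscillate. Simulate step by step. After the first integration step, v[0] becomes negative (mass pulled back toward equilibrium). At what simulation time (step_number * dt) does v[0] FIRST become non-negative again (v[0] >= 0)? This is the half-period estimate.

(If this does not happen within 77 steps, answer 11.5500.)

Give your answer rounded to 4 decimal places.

Answer: 2.5500

Derivation:
Step 0: x=[9.7000] v=[0.0000]
Step 1: x=[9.6109] v=[-0.5940]
Step 2: x=[9.4360] v=[-1.1660]
Step 3: x=[9.1818] v=[-1.6947]
Step 4: x=[8.8577] v=[-2.1605]
Step 5: x=[8.4758] v=[-2.5460]
Step 6: x=[8.0503] v=[-2.8370]
Step 7: x=[7.5969] v=[-3.0227]
Step 8: x=[7.1325] v=[-3.0962]
Step 9: x=[6.6743] v=[-3.0547]
Step 10: x=[6.2393] v=[-2.8998]
Step 11: x=[5.8437] v=[-2.6373]
Step 12: x=[5.5022] v=[-2.2769]
Step 13: x=[5.2274] v=[-1.8319]
Step 14: x=[5.0296] v=[-1.3189]
Step 15: x=[4.9161] v=[-0.7570]
Step 16: x=[4.8911] v=[-0.1670]
Step 17: x=[4.9555] v=[0.4292]
First v>=0 after going negative at step 17, time=2.5500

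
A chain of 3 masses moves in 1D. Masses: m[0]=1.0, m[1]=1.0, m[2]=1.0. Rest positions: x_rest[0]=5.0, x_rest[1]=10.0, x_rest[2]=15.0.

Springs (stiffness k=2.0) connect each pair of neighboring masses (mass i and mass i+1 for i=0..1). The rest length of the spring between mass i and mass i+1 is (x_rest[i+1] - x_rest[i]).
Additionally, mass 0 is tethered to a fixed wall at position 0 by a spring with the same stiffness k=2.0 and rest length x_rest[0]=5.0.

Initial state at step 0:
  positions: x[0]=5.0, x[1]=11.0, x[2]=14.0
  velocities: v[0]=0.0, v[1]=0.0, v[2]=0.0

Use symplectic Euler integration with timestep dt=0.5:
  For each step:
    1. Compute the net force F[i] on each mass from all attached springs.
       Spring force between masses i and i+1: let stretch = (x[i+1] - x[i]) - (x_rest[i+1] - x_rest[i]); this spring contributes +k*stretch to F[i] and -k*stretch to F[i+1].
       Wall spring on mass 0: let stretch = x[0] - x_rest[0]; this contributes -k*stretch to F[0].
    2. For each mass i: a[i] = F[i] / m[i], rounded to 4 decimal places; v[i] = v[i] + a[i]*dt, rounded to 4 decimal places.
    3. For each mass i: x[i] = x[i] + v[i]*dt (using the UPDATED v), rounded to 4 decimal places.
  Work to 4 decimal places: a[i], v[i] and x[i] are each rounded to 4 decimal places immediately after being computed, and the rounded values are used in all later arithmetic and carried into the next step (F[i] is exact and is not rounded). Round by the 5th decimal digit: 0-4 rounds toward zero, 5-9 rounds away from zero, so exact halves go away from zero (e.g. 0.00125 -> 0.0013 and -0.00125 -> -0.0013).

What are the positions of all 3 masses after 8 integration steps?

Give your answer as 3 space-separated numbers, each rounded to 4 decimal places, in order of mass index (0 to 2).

Answer: 4.5586 10.8009 14.7345

Derivation:
Step 0: x=[5.0000 11.0000 14.0000] v=[0.0000 0.0000 0.0000]
Step 1: x=[5.5000 9.5000 15.0000] v=[1.0000 -3.0000 2.0000]
Step 2: x=[5.2500 8.7500 15.7500] v=[-0.5000 -1.5000 1.5000]
Step 3: x=[4.1250 9.7500 15.5000] v=[-2.2500 2.0000 -0.5000]
Step 4: x=[3.7500 10.8125 14.8750] v=[-0.7500 2.1250 -1.2500]
Step 5: x=[5.0313 10.3750 14.7188] v=[2.5625 -0.8750 -0.3125]
Step 6: x=[6.4688 9.4376 14.8907] v=[2.8749 -1.8749 0.3437]
Step 7: x=[6.1563 9.7423 14.8360] v=[-0.6251 0.6094 -0.1094]
Step 8: x=[4.5586 10.8009 14.7345] v=[-3.1954 2.1171 -0.2031]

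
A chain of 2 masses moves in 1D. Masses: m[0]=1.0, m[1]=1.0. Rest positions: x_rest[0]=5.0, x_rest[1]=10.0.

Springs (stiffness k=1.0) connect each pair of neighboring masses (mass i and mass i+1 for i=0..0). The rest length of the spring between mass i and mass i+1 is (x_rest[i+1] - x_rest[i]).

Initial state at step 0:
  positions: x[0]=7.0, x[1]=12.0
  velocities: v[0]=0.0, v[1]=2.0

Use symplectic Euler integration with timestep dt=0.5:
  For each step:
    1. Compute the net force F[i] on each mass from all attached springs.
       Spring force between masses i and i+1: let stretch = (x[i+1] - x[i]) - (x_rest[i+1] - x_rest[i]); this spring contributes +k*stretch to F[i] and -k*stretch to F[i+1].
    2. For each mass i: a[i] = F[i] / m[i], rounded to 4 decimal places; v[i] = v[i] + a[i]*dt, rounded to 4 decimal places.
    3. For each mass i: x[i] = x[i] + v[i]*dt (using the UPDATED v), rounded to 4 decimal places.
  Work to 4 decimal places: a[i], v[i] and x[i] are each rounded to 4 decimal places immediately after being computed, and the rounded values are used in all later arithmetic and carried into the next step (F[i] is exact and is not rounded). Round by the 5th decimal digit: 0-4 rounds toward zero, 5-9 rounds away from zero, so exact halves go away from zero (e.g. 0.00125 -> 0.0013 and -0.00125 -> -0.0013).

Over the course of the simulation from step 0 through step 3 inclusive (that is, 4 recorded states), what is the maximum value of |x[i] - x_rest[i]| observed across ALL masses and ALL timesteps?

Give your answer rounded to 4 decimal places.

Answer: 4.1250

Derivation:
Step 0: x=[7.0000 12.0000] v=[0.0000 2.0000]
Step 1: x=[7.0000 13.0000] v=[0.0000 2.0000]
Step 2: x=[7.2500 13.7500] v=[0.5000 1.5000]
Step 3: x=[7.8750 14.1250] v=[1.2500 0.7500]
Max displacement = 4.1250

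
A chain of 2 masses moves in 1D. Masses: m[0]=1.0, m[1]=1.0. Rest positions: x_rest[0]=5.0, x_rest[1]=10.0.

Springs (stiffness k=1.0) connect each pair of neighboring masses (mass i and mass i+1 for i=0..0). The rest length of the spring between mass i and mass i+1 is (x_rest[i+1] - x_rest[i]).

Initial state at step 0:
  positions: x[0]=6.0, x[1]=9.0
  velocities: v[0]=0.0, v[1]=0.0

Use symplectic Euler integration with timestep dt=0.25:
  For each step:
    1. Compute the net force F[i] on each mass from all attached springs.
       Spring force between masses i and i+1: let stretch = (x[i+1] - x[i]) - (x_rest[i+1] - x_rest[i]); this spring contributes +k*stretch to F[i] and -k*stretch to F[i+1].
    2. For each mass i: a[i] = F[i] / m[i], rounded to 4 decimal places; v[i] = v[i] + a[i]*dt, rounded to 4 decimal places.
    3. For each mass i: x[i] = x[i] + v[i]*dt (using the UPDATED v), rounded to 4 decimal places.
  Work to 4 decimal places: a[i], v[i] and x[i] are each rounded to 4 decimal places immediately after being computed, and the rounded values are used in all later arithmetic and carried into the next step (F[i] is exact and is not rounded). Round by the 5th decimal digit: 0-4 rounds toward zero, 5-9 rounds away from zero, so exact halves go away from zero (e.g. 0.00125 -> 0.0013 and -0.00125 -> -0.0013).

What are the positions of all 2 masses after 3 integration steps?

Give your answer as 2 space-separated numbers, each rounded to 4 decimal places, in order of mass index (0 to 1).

Answer: 5.3262 9.6739

Derivation:
Step 0: x=[6.0000 9.0000] v=[0.0000 0.0000]
Step 1: x=[5.8750 9.1250] v=[-0.5000 0.5000]
Step 2: x=[5.6406 9.3594] v=[-0.9375 0.9375]
Step 3: x=[5.3262 9.6739] v=[-1.2578 1.2578]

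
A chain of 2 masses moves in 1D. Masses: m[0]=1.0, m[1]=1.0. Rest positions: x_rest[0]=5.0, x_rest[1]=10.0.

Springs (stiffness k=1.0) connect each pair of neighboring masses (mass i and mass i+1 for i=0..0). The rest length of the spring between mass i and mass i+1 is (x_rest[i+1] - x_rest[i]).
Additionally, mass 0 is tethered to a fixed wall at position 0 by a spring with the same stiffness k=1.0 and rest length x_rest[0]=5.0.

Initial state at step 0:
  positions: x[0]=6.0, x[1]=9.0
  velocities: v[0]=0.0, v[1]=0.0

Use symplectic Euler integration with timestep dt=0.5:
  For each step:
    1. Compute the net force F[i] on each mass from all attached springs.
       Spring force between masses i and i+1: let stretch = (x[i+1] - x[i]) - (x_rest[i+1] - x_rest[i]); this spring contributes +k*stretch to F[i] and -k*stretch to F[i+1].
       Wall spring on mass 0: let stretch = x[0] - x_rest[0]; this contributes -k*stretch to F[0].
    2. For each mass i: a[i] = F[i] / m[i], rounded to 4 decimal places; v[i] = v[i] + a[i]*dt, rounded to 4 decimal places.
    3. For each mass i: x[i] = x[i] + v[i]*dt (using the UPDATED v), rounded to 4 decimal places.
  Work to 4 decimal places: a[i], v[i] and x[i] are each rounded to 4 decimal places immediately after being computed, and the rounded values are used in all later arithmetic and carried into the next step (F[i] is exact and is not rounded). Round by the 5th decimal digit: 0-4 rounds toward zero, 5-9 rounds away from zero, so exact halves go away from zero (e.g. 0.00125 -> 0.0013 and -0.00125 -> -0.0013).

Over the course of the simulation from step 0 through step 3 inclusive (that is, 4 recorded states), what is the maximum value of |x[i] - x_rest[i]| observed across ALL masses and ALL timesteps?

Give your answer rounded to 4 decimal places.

Step 0: x=[6.0000 9.0000] v=[0.0000 0.0000]
Step 1: x=[5.2500 9.5000] v=[-1.5000 1.0000]
Step 2: x=[4.2500 10.1875] v=[-2.0000 1.3750]
Step 3: x=[3.6719 10.6407] v=[-1.1563 0.9063]
Max displacement = 1.3281

Answer: 1.3281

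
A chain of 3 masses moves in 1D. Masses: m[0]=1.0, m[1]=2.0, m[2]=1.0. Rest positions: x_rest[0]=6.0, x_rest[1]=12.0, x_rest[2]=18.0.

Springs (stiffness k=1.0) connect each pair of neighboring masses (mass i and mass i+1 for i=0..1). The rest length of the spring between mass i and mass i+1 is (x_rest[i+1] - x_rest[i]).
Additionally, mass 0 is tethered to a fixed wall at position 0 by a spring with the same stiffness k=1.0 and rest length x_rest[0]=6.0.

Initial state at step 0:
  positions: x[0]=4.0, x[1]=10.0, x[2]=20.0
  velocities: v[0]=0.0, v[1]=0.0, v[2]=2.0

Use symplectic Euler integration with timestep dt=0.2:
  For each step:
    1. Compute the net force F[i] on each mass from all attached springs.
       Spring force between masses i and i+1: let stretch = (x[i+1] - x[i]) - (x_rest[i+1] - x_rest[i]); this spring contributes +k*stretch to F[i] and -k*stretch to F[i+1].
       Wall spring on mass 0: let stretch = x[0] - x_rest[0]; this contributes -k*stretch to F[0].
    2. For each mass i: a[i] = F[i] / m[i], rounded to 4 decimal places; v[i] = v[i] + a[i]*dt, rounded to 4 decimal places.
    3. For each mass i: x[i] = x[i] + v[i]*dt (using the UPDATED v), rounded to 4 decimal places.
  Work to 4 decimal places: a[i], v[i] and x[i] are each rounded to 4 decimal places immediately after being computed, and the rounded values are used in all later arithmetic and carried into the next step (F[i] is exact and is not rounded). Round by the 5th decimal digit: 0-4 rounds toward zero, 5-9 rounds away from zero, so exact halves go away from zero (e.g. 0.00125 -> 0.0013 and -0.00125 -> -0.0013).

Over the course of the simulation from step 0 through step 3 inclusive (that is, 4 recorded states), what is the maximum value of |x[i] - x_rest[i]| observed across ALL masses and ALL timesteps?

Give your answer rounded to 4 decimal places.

Answer: 2.3136

Derivation:
Step 0: x=[4.0000 10.0000 20.0000] v=[0.0000 0.0000 2.0000]
Step 1: x=[4.0800 10.0800 20.2400] v=[0.4000 0.4000 1.2000]
Step 2: x=[4.2368 10.2432 20.3136] v=[0.7840 0.8160 0.3680]
Step 3: x=[4.4644 10.4877 20.2244] v=[1.1379 1.2224 -0.4461]
Max displacement = 2.3136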